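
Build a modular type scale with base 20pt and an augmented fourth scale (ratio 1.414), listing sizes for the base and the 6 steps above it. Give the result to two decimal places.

20.00pt, 28.28pt, 39.99pt, 56.54pt, 79.95pt, 113.05pt, 159.86pt

Step 0: 20pt
Step 1: 20.0 × 1.414 = 28.28
Step 2: 20.0 × 1.414² = 39.99
Step 3: 20.0 × 1.414³ = 56.54
Step 4: 20.0 × 1.414⁴ = 79.95
Step 5: 20.0 × 1.414⁵ = 113.05
Step 6: 20.0 × 1.414⁶ = 159.86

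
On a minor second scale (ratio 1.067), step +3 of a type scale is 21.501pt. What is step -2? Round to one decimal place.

15.5pt

21.501 ÷ 1.067⁵ = 21.501 ÷ 1.38300 ≈ 15.547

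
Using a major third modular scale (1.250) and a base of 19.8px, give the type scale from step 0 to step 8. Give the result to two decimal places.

19.80px, 24.75px, 30.94px, 38.67px, 48.34px, 60.42px, 75.53px, 94.41px, 118.02px

Step 0: 19.8px
Step 1: 19.8 × 1.250 = 24.75
Step 2: 19.8 × 1.250² = 30.94
Step 3: 19.8 × 1.250³ = 38.67
Step 4: 19.8 × 1.250⁴ = 48.34
Step 5: 19.8 × 1.250⁵ = 60.42
Step 6: 19.8 × 1.250⁶ = 75.53
Step 7: 19.8 × 1.250⁷ = 94.41
Step 8: 19.8 × 1.250⁸ = 118.02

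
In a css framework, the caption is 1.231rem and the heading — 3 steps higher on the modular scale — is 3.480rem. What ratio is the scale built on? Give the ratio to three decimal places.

r³ = 3.480 / 1.231, so r = (3.480/1.231)^(1/3).
r = 2.8270^(1/3) ≈ 1.4140

1.414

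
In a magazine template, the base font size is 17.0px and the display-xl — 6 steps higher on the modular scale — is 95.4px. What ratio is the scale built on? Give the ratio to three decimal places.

The ratio satisfies 17.0 × r⁶ = 95.4, so r = (95.4 / 17.0)^(1/6).
r = 5.6118^(1/6) ≈ 1.3331

1.333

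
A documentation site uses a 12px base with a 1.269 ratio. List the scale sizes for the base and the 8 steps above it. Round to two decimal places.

Step 0: 12px
Step 1: 12.0 × 1.269 = 15.23
Step 2: 12.0 × 1.269² = 19.32
Step 3: 12.0 × 1.269³ = 24.52
Step 4: 12.0 × 1.269⁴ = 31.12
Step 5: 12.0 × 1.269⁵ = 39.49
Step 6: 12.0 × 1.269⁶ = 50.11
Step 7: 12.0 × 1.269⁷ = 63.59
Step 8: 12.0 × 1.269⁸ = 80.70

12.00px, 15.23px, 19.32px, 24.52px, 31.12px, 39.49px, 50.11px, 63.59px, 80.70px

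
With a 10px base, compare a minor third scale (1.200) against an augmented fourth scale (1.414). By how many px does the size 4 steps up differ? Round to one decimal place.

19.2px

Minor third: 10.0 × 1.200⁴ = 20.736px
Augmented fourth: 10.0 × 1.414⁴ = 39.976px
Difference: 39.976 − 20.736 = 19.240px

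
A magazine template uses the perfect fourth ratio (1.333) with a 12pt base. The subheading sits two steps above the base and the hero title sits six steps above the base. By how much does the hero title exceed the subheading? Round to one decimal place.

46.0pt

Step 2: 12.0 × 1.333² = 21.323pt
Step 6: 12.0 × 1.333⁶ = 67.323pt
Difference: 67.323 − 21.323 = 46.000pt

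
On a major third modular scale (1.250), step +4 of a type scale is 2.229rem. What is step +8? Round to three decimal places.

The gap is 8 − (4) = 4 steps, so the factor is 1.250^4.
2.229 × 1.250⁴ = 2.229 × 2.44141 ≈ 5.442

5.442rem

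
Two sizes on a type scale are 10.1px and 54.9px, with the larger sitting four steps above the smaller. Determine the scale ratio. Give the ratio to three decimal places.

r⁴ = 54.9 / 10.1, so r = (54.9/10.1)^(1/4).
r = 5.4356^(1/4) ≈ 1.5269

1.527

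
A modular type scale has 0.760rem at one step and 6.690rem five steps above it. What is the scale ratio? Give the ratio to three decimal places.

1.545

The ratio satisfies 0.760 × r⁵ = 6.690, so r = (6.690 / 0.760)^(1/5).
r = 8.8026^(1/5) ≈ 1.5450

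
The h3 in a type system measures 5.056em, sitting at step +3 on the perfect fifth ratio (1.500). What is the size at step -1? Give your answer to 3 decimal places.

0.999em

The gap is -1 − (3) = -4 steps, so the factor is 1.500^-4.
5.056 ÷ 1.500⁴ = 5.056 ÷ 5.06250 ≈ 0.999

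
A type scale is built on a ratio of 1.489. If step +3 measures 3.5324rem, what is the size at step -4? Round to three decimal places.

3.5324 ÷ 1.489⁷ = 3.5324 ÷ 16.22792 ≈ 0.218

0.218rem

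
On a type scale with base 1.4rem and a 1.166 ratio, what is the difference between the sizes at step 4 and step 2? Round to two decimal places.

Step 2: 1.4 × 1.166² = 1.9034rem
Step 4: 1.4 × 1.166⁴ = 2.5877rem
Difference: 2.5877 − 1.9034 = 0.6843rem

0.68rem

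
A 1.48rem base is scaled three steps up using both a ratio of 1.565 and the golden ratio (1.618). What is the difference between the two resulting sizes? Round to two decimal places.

0.60rem

At 1.565: 1.48 × 1.565³ = 5.6729rem
Golden ratio: 1.48 × 1.618³ = 6.2690rem
Difference: 6.2690 − 5.6729 = 0.5961rem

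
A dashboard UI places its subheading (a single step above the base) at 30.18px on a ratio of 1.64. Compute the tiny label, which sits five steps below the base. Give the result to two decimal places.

1.55px

Moving from step +1 to step -5 is 6 steps down, so divide by r⁶.
30.18 ÷ 1.64⁶ = 30.18 ÷ 19.45643 ≈ 1.551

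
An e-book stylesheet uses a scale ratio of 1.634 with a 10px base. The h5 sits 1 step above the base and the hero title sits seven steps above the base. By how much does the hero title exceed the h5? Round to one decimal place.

Step 1: 10.0 × 1.634 = 16.340px
Step 7: 10.0 × 1.634⁷ = 311.003px
Difference: 311.003 − 16.340 = 294.663px

294.7px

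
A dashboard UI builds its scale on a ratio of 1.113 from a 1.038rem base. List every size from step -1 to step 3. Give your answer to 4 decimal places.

Step -1: 1.038 ÷ 1.113 = 0.9326
Step 0: 1.038rem
Step 1: 1.038 × 1.113 = 1.1553
Step 2: 1.038 × 1.113² = 1.2858
Step 3: 1.038 × 1.113³ = 1.4311

0.9326rem, 1.0380rem, 1.1553rem, 1.2858rem, 1.4311rem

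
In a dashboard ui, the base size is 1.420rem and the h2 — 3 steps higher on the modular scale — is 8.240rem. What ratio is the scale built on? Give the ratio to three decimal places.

1.797

The ratio satisfies 1.420 × r³ = 8.240, so r = (8.240 / 1.420)^(1/3).
r = 5.8028^(1/3) ≈ 1.7970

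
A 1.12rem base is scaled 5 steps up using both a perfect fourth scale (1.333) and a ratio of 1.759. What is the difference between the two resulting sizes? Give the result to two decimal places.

14.15rem

Perfect fourth: 1.12 × 1.333⁵ = 4.7138rem
At 1.759: 1.12 × 1.759⁵ = 18.8602rem
Difference: 18.8602 − 4.7138 = 14.1464rem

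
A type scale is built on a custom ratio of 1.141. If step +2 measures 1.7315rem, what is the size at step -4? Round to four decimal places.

0.7847rem

The gap is -4 − (2) = -6 steps, so the factor is 1.141^-6.
1.7315 ÷ 1.141⁶ = 1.7315 ÷ 2.20655 ≈ 0.7847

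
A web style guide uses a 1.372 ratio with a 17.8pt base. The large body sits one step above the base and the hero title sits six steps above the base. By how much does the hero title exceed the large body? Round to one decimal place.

94.3pt

Step 1: 17.8 × 1.372 = 24.422pt
Step 6: 17.8 × 1.372⁶ = 118.726pt
Difference: 118.726 − 24.422 = 94.304pt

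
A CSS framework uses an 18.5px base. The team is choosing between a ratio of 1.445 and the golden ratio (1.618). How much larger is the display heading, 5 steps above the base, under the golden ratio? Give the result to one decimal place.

At 1.445: 18.5 × 1.445⁵ = 116.550px
Golden ratio: 18.5 × 1.618⁵ = 205.147px
Difference: 205.147 − 116.550 = 88.597px

88.6px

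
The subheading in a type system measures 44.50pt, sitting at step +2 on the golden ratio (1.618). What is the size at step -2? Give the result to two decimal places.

44.50 ÷ 1.618⁴ = 44.50 ÷ 6.85353 ≈ 6.493

6.49pt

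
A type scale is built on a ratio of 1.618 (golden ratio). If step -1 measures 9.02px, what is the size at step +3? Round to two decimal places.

Moving from step -1 to step +3 is 4 steps up, so multiply by r⁴.
9.02 × 1.618⁴ = 9.02 × 6.85353 ≈ 61.819

61.82px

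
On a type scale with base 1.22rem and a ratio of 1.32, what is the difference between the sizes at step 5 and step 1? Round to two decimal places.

Step 1: 1.22 × 1.32 = 1.6104rem
Step 5: 1.22 × 1.32⁵ = 4.8891rem
Difference: 4.8891 − 1.6104 = 3.2787rem

3.28rem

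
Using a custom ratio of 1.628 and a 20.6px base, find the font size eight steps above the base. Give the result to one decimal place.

1016.5px

Each step on a modular scale multiplies by the ratio, so the size n steps from the base is base × ratioⁿ.
20.6 × 1.628⁸ = 20.6 × 49.34410 ≈ 1016.49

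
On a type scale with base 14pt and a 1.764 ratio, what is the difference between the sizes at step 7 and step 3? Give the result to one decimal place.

667.2pt

Step 3: 14.0 × 1.764³ = 76.846pt
Step 7: 14.0 × 1.764⁷ = 744.077pt
Difference: 744.077 − 76.846 = 667.231pt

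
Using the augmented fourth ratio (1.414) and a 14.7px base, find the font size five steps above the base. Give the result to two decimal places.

A modular type scale is a geometric sequence: sizeₙ = base × rⁿ.
14.7 × 1.414⁵ = 14.7 × 5.65258 ≈ 83.09

83.09px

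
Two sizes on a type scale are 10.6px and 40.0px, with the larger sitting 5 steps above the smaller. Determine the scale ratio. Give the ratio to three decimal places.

r⁵ = 40.0 / 10.6, so r = (40.0/10.6)^(1/5).
r = 3.7736^(1/5) ≈ 1.3042

1.304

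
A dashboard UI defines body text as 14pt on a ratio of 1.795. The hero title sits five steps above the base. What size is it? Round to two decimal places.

A modular type scale is a geometric sequence: sizeₙ = base × rⁿ.
14.0 × 1.795⁵ = 14.0 × 18.63469 ≈ 260.89

260.89pt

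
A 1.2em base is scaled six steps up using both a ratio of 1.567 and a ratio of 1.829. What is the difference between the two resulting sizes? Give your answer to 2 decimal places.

At 1.567: 1.2 × 1.567⁶ = 17.7662em
At 1.829: 1.2 × 1.829⁶ = 44.9225em
Difference: 44.9225 − 17.7662 = 27.1563em

27.16em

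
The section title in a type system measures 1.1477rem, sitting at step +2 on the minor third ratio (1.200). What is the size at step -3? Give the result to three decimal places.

1.1477 ÷ 1.200⁵ = 1.1477 ÷ 2.48832 ≈ 0.461

0.461rem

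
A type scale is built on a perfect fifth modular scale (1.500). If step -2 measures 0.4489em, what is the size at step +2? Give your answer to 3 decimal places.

2.273em

The gap is 2 − (-2) = 4 steps, so the factor is 1.500^4.
0.4489 × 1.500⁴ = 0.4489 × 5.06250 ≈ 2.273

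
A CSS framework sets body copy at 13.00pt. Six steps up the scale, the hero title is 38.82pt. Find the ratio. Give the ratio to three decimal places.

1.200

The ratio satisfies 13.00 × r⁶ = 38.82, so r = (38.82 / 13.00)^(1/6).
r = 2.9862^(1/6) ≈ 1.2000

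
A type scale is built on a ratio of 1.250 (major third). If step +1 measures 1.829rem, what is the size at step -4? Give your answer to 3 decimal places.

1.829 ÷ 1.250⁵ = 1.829 ÷ 3.05176 ≈ 0.599

0.599rem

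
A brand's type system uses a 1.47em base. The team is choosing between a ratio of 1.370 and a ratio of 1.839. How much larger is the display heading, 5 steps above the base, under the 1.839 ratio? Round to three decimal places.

At 1.370: 1.47 × 1.370⁵ = 7.09447em
At 1.839: 1.47 × 1.839⁵ = 30.91904em
Difference: 30.91904 − 7.09447 = 23.82457em

23.825em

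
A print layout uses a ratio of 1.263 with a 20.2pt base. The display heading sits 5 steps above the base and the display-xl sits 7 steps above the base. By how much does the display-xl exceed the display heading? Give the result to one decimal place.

38.6pt

Step 5: 20.2 × 1.263⁵ = 64.918pt
Step 7: 20.2 × 1.263⁷ = 103.556pt
Difference: 103.556 − 64.918 = 38.638pt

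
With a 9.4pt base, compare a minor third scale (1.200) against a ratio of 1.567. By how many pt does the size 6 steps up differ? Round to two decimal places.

111.10pt

Minor third: 9.4 × 1.200⁶ = 28.0682pt
At 1.567: 9.4 × 1.567⁶ = 139.1688pt
Difference: 139.1688 − 28.0682 = 111.1006pt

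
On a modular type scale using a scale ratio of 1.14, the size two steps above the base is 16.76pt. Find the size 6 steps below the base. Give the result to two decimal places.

The gap is -6 − (2) = -8 steps, so the factor is 1.14^-8.
16.76 ÷ 1.14⁸ = 16.76 ÷ 2.85259 ≈ 5.875

5.88pt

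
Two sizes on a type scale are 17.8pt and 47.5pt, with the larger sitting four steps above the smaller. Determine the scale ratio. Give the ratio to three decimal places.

The ratio satisfies 17.8 × r⁴ = 47.5, so r = (47.5 / 17.8)^(1/4).
r = 2.6685^(1/4) ≈ 1.2781

1.278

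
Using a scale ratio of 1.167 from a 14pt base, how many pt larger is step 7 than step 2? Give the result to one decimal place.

Step 2: 14.0 × 1.167² = 19.066pt
Step 7: 14.0 × 1.167⁷ = 41.269pt
Difference: 41.269 − 19.066 = 22.203pt

22.2pt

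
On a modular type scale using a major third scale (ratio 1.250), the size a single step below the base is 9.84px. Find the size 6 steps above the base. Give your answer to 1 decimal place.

Moving from step -1 to step +6 is 7 steps up, so multiply by r⁷.
9.84 × 1.250⁷ = 9.84 × 4.76837 ≈ 46.921

46.9px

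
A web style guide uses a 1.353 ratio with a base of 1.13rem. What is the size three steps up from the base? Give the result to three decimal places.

Every step multiplies by the scale ratio.
1.13 × 1.353³ = 1.13 × 2.47681 ≈ 2.799

2.799rem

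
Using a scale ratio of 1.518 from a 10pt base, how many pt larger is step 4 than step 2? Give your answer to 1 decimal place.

30.1pt

Step 2: 10.0 × 1.518² = 23.043pt
Step 4: 10.0 × 1.518⁴ = 53.099pt
Difference: 53.099 − 23.043 = 30.056pt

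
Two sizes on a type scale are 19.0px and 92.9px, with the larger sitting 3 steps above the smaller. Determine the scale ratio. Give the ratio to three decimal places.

r³ = 92.9 / 19.0, so r = (92.9/19.0)^(1/3).
r = 4.8895^(1/3) ≈ 1.6973

1.697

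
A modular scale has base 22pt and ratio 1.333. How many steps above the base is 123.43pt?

6

1.333ⁿ = 123.43 / 22 = 5.6105
n = ln(5.6105) / ln(1.333) = 1.7246 / 0.2874 ≈ 6.00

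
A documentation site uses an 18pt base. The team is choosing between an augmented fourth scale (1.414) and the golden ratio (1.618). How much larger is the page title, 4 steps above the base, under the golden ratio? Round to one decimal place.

Augmented fourth: 18.0 × 1.414⁴ = 71.957pt
Golden ratio: 18.0 × 1.618⁴ = 123.363pt
Difference: 123.363 − 71.957 = 51.406pt

51.4pt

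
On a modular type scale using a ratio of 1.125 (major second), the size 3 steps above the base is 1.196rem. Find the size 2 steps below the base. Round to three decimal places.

0.664rem

The gap is -2 − (3) = -5 steps, so the factor is 1.125^-5.
1.196 ÷ 1.125⁵ = 1.196 ÷ 1.80203 ≈ 0.664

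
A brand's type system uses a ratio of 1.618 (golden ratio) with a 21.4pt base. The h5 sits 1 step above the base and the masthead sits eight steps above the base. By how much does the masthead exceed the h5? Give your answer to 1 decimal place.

970.6pt

Step 1: 21.4 × 1.618 = 34.625pt
Step 8: 21.4 × 1.618⁸ = 1005.176pt
Difference: 1005.176 − 34.625 = 970.551pt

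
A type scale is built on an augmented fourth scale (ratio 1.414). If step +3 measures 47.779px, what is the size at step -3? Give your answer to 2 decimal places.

47.779 ÷ 1.414⁶ = 47.779 ÷ 7.99275 ≈ 5.978

5.98px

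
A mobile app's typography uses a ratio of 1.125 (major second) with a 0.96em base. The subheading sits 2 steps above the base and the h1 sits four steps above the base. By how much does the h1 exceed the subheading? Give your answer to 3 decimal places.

Step 2: 0.96 × 1.125² = 1.21500em
Step 4: 0.96 × 1.125⁴ = 1.53773em
Difference: 1.53773 − 1.21500 = 0.32273em

0.323em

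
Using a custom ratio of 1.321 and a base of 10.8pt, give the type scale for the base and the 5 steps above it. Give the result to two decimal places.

Step 0: 10.8pt
Step 1: 10.8 × 1.321 = 14.27
Step 2: 10.8 × 1.321² = 18.85
Step 3: 10.8 × 1.321³ = 24.90
Step 4: 10.8 × 1.321⁴ = 32.89
Step 5: 10.8 × 1.321⁵ = 43.44

10.80pt, 14.27pt, 18.85pt, 24.90pt, 32.89pt, 43.44pt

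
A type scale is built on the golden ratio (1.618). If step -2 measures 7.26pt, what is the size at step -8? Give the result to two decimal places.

7.26 ÷ 1.618⁶ = 7.26 ÷ 17.94201 ≈ 0.405

0.40pt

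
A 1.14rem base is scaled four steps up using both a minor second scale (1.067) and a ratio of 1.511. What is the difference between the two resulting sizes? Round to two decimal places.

4.46rem

Minor second: 1.14 × 1.067⁴ = 1.4776rem
At 1.511: 1.14 × 1.511⁴ = 5.9424rem
Difference: 5.9424 − 1.4776 = 4.4648rem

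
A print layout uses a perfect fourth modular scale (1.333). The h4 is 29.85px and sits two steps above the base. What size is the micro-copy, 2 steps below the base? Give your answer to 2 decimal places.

9.45px

The gap is -2 − (2) = -4 steps, so the factor is 1.333^-4.
29.85 ÷ 1.333⁴ = 29.85 ÷ 3.15733 ≈ 9.454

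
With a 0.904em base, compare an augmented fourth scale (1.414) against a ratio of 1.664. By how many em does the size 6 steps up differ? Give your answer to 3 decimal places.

Augmented fourth: 0.904 × 1.414⁶ = 7.22545em
At 1.664: 0.904 × 1.664⁶ = 19.19059em
Difference: 19.19059 − 7.22545 = 11.96514em

11.965em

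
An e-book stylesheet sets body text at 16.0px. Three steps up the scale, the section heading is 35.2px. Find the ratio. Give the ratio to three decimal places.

r³ = 35.2 / 16.0, so r = (35.2/16.0)^(1/3).
r = 2.2000^(1/3) ≈ 1.3006

1.301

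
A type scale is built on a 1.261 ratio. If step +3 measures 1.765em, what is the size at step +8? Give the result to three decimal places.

5.628em

1.765 × 1.261⁵ = 1.765 × 3.18842 ≈ 5.628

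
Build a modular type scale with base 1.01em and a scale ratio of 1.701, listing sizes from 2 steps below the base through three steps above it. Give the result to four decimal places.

Step -2: 1.01 ÷ 1.701² = 0.3491
Step -1: 1.01 ÷ 1.701 = 0.5938
Step 0: 1.01em
Step 1: 1.01 × 1.701 = 1.7180
Step 2: 1.01 × 1.701² = 2.9223
Step 3: 1.01 × 1.701³ = 4.9709

0.3491em, 0.5938em, 1.0100em, 1.7180em, 2.9223em, 4.9709em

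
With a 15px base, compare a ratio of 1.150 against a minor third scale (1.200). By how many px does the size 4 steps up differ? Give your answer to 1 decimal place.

At 1.150: 15.0 × 1.150⁴ = 26.235px
Minor third: 15.0 × 1.200⁴ = 31.104px
Difference: 31.104 − 26.235 = 4.869px

4.9px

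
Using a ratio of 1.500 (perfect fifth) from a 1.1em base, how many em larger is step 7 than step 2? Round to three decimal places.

16.320em

Step 2: 1.1 × 1.500² = 2.47500em
Step 7: 1.1 × 1.500⁷ = 18.79453em
Difference: 18.79453 − 2.47500 = 16.31953em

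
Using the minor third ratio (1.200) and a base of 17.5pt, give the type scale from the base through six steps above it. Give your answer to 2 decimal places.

17.50pt, 21.00pt, 25.20pt, 30.24pt, 36.29pt, 43.55pt, 52.25pt

Step 0: 17.5pt
Step 1: 17.5 × 1.200 = 21.00
Step 2: 17.5 × 1.200² = 25.20
Step 3: 17.5 × 1.200³ = 30.24
Step 4: 17.5 × 1.200⁴ = 36.29
Step 5: 17.5 × 1.200⁵ = 43.55
Step 6: 17.5 × 1.200⁶ = 52.25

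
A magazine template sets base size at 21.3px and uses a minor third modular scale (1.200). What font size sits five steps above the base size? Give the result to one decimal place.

53.0px

21.3 × 1.200⁵ = 21.3 × 2.48832 ≈ 53.00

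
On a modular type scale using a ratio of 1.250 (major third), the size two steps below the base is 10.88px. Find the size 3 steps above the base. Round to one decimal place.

10.88 × 1.250⁵ = 10.88 × 3.05176 ≈ 33.203

33.2px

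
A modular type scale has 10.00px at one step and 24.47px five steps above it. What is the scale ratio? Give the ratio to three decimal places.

1.196

r⁵ = 24.47 / 10.00, so r = (24.47/10.00)^(1/5).
r = 2.4470^(1/5) ≈ 1.1960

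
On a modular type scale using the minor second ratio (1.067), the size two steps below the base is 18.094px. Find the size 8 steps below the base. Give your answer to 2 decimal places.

12.26px

The gap is -8 − (-2) = -6 steps, so the factor is 1.067^-6.
18.094 ÷ 1.067⁶ = 18.094 ÷ 1.47566 ≈ 12.262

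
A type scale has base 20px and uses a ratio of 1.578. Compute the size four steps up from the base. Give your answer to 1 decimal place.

20.0 × 1.578⁴ = 20.0 × 6.20052 ≈ 124.01

124.0px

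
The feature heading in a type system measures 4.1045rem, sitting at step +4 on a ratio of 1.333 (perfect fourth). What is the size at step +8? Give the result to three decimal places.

12.959rem

4.1045 × 1.333⁴ = 4.1045 × 3.15733 ≈ 12.959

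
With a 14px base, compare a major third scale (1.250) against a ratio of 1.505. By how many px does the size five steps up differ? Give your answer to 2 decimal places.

65.37px

Major third: 14.0 × 1.250⁵ = 42.7246px
At 1.505: 14.0 × 1.505⁵ = 108.0962px
Difference: 108.0962 − 42.7246 = 65.3716px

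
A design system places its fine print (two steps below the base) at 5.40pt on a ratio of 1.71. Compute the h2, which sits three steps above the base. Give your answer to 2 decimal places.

Moving from step -2 to step +3 is 5 steps up, so multiply by r⁵.
5.40 × 1.71⁵ = 5.40 × 14.62112 ≈ 78.954

78.95pt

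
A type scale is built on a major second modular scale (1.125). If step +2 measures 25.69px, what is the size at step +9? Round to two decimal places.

58.59px

The gap is 9 − (2) = 7 steps, so the factor is 1.125^7.
25.69 × 1.125⁷ = 25.69 × 2.28070 ≈ 58.591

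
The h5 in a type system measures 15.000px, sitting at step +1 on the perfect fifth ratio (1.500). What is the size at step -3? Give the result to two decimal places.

15.000 ÷ 1.500⁴ = 15.000 ÷ 5.06250 ≈ 2.963

2.96px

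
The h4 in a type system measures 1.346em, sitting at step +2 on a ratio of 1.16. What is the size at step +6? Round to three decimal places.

1.346 × 1.16⁴ = 1.346 × 1.81064 ≈ 2.437

2.437em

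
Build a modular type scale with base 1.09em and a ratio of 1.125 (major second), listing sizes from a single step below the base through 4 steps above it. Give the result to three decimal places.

Step -1: 1.09 ÷ 1.125 = 0.969
Step 0: 1.09em
Step 1: 1.09 × 1.125 = 1.226
Step 2: 1.09 × 1.125² = 1.380
Step 3: 1.09 × 1.125³ = 1.552
Step 4: 1.09 × 1.125⁴ = 1.746

0.969em, 1.090em, 1.226em, 1.380em, 1.552em, 1.746em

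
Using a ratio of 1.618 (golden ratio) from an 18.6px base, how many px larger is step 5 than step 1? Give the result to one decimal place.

176.2px

Step 1: 18.6 × 1.618 = 30.095px
Step 5: 18.6 × 1.618⁵ = 206.255px
Difference: 206.255 − 30.095 = 176.160px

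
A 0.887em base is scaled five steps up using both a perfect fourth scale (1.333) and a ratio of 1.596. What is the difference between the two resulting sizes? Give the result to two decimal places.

5.45em

Perfect fourth: 0.887 × 1.333⁵ = 3.7331em
At 1.596: 0.887 × 1.596⁵ = 9.1852em
Difference: 9.1852 − 3.7331 = 5.4521em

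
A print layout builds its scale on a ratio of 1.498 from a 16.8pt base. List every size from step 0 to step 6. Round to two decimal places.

Step 0: 16.8pt
Step 1: 16.8 × 1.498 = 25.17
Step 2: 16.8 × 1.498² = 37.70
Step 3: 16.8 × 1.498³ = 56.47
Step 4: 16.8 × 1.498⁴ = 84.60
Step 5: 16.8 × 1.498⁵ = 126.73
Step 6: 16.8 × 1.498⁶ = 189.84

16.80pt, 25.17pt, 37.70pt, 56.47pt, 84.60pt, 126.73pt, 189.84pt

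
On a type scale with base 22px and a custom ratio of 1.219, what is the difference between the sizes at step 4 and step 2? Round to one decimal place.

Step 2: 22.0 × 1.219² = 32.691px
Step 4: 22.0 × 1.219⁴ = 48.578px
Difference: 48.578 − 32.691 = 15.887px

15.9px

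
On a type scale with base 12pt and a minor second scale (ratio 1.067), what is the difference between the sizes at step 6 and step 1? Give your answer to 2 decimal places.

Step 1: 12.0 × 1.067 = 12.8040pt
Step 6: 12.0 × 1.067⁶ = 17.7079pt
Difference: 17.7079 − 12.8040 = 4.9039pt

4.90pt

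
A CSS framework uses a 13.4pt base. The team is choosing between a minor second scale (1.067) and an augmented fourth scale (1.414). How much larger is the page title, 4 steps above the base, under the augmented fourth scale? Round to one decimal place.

Minor second: 13.4 × 1.067⁴ = 17.369pt
Augmented fourth: 13.4 × 1.414⁴ = 53.568pt
Difference: 53.568 − 17.369 = 36.199pt

36.2pt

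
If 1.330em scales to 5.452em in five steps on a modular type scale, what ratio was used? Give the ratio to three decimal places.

The ratio satisfies 1.330 × r⁵ = 5.452, so r = (5.452 / 1.330)^(1/5).
r = 4.0992^(1/5) ≈ 1.3260

1.326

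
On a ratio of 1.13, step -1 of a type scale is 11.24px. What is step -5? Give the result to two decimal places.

6.89px

11.24 ÷ 1.13⁴ = 11.24 ÷ 1.63047 ≈ 6.894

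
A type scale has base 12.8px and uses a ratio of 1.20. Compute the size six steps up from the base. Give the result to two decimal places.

A modular type scale is a geometric sequence: sizeₙ = base × rⁿ.
12.8 × 1.20⁶ = 12.8 × 2.98598 ≈ 38.22

38.22px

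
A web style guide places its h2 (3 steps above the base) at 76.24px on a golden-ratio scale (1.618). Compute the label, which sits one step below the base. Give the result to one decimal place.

11.1px

The gap is -1 − (3) = -4 steps, so the factor is 1.618^-4.
76.24 ÷ 1.618⁴ = 76.24 ÷ 6.85353 ≈ 11.124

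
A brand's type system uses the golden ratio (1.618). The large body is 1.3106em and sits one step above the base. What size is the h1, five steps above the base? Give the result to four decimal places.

1.3106 × 1.618⁴ = 1.3106 × 6.85353 ≈ 8.9822

8.9822em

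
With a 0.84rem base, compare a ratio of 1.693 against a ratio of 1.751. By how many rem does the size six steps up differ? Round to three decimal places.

4.430rem

At 1.693: 0.84 × 1.693⁶ = 19.77976rem
At 1.751: 0.84 × 1.751⁶ = 24.21008rem
Difference: 24.21008 − 19.77976 = 4.43032rem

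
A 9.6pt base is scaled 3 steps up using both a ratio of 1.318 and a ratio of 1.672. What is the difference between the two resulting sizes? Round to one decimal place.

At 1.318: 9.6 × 1.318³ = 21.979pt
At 1.672: 9.6 × 1.672³ = 44.872pt
Difference: 44.872 − 21.979 = 22.893pt

22.9pt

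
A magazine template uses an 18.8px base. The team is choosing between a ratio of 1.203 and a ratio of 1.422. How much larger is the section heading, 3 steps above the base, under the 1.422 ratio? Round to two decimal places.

At 1.203: 18.8 × 1.203³ = 32.7307px
At 1.422: 18.8 × 1.422³ = 54.0576px
Difference: 54.0576 − 32.7307 = 21.3269px

21.33px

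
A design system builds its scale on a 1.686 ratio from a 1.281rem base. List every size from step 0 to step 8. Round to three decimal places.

Step 0: 1.281rem
Step 1: 1.281 × 1.686 = 2.160
Step 2: 1.281 × 1.686² = 3.641
Step 3: 1.281 × 1.686³ = 6.139
Step 4: 1.281 × 1.686⁴ = 10.351
Step 5: 1.281 × 1.686⁵ = 17.452
Step 6: 1.281 × 1.686⁶ = 29.424
Step 7: 1.281 × 1.686⁷ = 49.608
Step 8: 1.281 × 1.686⁸ = 83.639

1.281rem, 2.160rem, 3.641rem, 6.139rem, 10.351rem, 17.452rem, 29.424rem, 49.608rem, 83.639rem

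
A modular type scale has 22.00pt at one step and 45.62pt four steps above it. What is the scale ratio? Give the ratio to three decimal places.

1.200

The ratio satisfies 22.00 × r⁴ = 45.62, so r = (45.62 / 22.00)^(1/4).
r = 2.0736^(1/4) ≈ 1.2000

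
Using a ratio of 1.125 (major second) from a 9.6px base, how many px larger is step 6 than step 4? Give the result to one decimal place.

4.1px

Step 4: 9.6 × 1.125⁴ = 15.377px
Step 6: 9.6 × 1.125⁶ = 19.462px
Difference: 19.462 − 15.377 = 4.085px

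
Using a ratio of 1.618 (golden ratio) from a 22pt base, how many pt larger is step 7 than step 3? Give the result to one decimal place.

545.5pt

Step 3: 22.0 × 1.618³ = 93.188pt
Step 7: 22.0 × 1.618⁷ = 638.664pt
Difference: 638.664 − 93.188 = 545.476pt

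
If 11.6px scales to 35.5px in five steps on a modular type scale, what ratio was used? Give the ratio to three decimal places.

r⁵ = 35.5 / 11.6, so r = (35.5/11.6)^(1/5).
r = 3.0603^(1/5) ≈ 1.2507

1.251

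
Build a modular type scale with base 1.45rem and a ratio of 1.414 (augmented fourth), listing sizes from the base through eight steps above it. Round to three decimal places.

Step 0: 1.45rem
Step 1: 1.45 × 1.414 = 2.050
Step 2: 1.45 × 1.414² = 2.899
Step 3: 1.45 × 1.414³ = 4.099
Step 4: 1.45 × 1.414⁴ = 5.796
Step 5: 1.45 × 1.414⁵ = 8.196
Step 6: 1.45 × 1.414⁶ = 11.589
Step 7: 1.45 × 1.414⁷ = 16.388
Step 8: 1.45 × 1.414⁸ = 23.172

1.450rem, 2.050rem, 2.899rem, 4.099rem, 5.796rem, 8.196rem, 11.589rem, 16.388rem, 23.172rem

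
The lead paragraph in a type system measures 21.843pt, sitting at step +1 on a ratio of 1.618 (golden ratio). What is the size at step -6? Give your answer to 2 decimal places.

Moving from step +1 to step -6 is 7 steps down, so divide by r⁷.
21.843 ÷ 1.618⁷ = 21.843 ÷ 29.03017 ≈ 0.752

0.75pt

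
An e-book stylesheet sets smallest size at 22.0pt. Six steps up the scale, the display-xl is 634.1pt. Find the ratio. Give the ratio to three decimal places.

1.751

The ratio satisfies 22.0 × r⁶ = 634.1, so r = (634.1 / 22.0)^(1/6).
r = 28.8227^(1/6) ≈ 1.7510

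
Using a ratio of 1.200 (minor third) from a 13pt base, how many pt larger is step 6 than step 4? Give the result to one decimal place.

Step 4: 13.0 × 1.200⁴ = 26.957pt
Step 6: 13.0 × 1.200⁶ = 38.818pt
Difference: 38.818 − 26.957 = 11.861pt

11.9pt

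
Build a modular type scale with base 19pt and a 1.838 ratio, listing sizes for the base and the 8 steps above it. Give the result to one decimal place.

19.0pt, 34.9pt, 64.2pt, 118.0pt, 216.8pt, 398.5pt, 732.5pt, 1346.4pt, 2474.7pt

Step 0: 19pt
Step 1: 19.0 × 1.838 = 34.9
Step 2: 19.0 × 1.838² = 64.2
Step 3: 19.0 × 1.838³ = 118.0
Step 4: 19.0 × 1.838⁴ = 216.8
Step 5: 19.0 × 1.838⁵ = 398.5
Step 6: 19.0 × 1.838⁶ = 732.5
Step 7: 19.0 × 1.838⁷ = 1346.4
Step 8: 19.0 × 1.838⁸ = 2474.7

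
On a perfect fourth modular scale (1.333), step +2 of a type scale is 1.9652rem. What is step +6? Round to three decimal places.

6.205rem

Moving from step +2 to step +6 is 4 steps up, so multiply by r⁴.
1.9652 × 1.333⁴ = 1.9652 × 3.15733 ≈ 6.205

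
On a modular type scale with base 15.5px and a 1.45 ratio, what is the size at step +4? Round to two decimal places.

68.52px

15.5 × 1.45⁴ = 15.5 × 4.42051 ≈ 68.52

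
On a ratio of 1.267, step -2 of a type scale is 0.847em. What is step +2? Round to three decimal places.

2.183em

The gap is 2 − (-2) = 4 steps, so the factor is 1.267^4.
0.847 × 1.267⁴ = 0.847 × 2.57695 ≈ 2.183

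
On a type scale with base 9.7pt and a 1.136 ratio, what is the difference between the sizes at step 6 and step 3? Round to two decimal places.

Step 3: 9.7 × 1.136³ = 14.2202pt
Step 6: 9.7 × 1.136⁶ = 20.8469pt
Difference: 20.8469 − 14.2202 = 6.6267pt

6.63pt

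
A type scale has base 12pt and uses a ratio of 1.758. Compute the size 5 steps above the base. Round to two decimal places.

A modular type scale is a geometric sequence: sizeₙ = base × rⁿ.
12.0 × 1.758⁵ = 12.0 × 16.79169 ≈ 201.50

201.50pt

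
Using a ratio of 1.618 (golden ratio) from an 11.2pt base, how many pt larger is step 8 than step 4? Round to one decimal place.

449.3pt

Step 4: 11.2 × 1.618⁴ = 76.759pt
Step 8: 11.2 × 1.618⁸ = 526.073pt
Difference: 526.073 − 76.759 = 449.314pt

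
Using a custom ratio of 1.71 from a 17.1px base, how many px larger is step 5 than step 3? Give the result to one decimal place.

164.5px

Step 3: 17.1 × 1.71³ = 85.504px
Step 5: 17.1 × 1.71⁵ = 250.021px
Difference: 250.021 − 85.504 = 164.517px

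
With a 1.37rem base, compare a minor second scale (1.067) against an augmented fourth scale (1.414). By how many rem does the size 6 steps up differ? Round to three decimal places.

8.928rem

Minor second: 1.37 × 1.067⁶ = 2.02166rem
Augmented fourth: 1.37 × 1.414⁶ = 10.95007rem
Difference: 10.95007 − 2.02166 = 8.92841rem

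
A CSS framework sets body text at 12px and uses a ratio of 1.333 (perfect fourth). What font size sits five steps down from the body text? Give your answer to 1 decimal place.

Every step multiplies by the scale ratio.
12.0 ÷ 1.333⁵ = 12.0 ÷ 4.20873 ≈ 2.85

2.9px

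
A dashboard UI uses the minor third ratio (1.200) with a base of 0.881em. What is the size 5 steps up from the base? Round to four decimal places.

Each step on a modular scale multiplies by the ratio, so the size n steps from the base is base × ratioⁿ.
0.881 × 1.200⁵ = 0.881 × 2.48832 ≈ 2.1922

2.1922em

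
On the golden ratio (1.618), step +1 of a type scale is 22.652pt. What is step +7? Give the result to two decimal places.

The gap is 7 − (1) = 6 steps, so the factor is 1.618^6.
22.652 × 1.618⁶ = 22.652 × 17.94201 ≈ 406.422

406.42pt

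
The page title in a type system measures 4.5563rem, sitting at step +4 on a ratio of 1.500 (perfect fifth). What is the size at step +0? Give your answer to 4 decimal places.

0.9000rem

4.5563 ÷ 1.500⁴ = 4.5563 ÷ 5.06250 ≈ 0.9000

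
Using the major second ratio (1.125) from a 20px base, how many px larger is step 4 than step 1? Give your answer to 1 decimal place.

9.5px

Step 1: 20.0 × 1.125 = 22.500px
Step 4: 20.0 × 1.125⁴ = 32.036px
Difference: 32.036 − 22.500 = 9.536px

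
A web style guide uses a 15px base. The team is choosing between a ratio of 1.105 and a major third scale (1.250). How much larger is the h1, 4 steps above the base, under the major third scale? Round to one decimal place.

14.3px

At 1.105: 15.0 × 1.105⁴ = 22.364px
Major third: 15.0 × 1.250⁴ = 36.621px
Difference: 36.621 − 22.364 = 14.257px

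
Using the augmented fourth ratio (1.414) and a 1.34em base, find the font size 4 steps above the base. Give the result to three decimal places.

5.357em

Each step on a modular scale multiplies by the ratio, so the size n steps from the base is base × ratioⁿ.
1.34 × 1.414⁴ = 1.34 × 3.99758 ≈ 5.357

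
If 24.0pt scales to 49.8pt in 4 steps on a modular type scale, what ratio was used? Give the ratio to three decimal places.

r⁴ = 49.8 / 24.0, so r = (49.8/24.0)^(1/4).
r = 2.0750^(1/4) ≈ 1.2002

1.200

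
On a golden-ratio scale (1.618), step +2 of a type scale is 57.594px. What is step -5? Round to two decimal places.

1.98px

Moving from step +2 to step -5 is 7 steps down, so divide by r⁷.
57.594 ÷ 1.618⁷ = 57.594 ÷ 29.03017 ≈ 1.984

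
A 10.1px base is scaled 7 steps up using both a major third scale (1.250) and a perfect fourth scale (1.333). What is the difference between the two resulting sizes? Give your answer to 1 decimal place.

Major third: 10.1 × 1.250⁷ = 48.161px
Perfect fourth: 10.1 × 1.333⁷ = 75.532px
Difference: 75.532 − 48.161 = 27.371px

27.4px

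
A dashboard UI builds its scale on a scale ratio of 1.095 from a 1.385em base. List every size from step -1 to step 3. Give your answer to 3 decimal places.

Step -1: 1.385 ÷ 1.095 = 1.265
Step 0: 1.385em
Step 1: 1.385 × 1.095 = 1.517
Step 2: 1.385 × 1.095² = 1.661
Step 3: 1.385 × 1.095³ = 1.818

1.265em, 1.385em, 1.517em, 1.661em, 1.818em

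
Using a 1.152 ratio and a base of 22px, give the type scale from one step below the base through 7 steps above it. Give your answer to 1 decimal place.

Step -1: 22.0 ÷ 1.152 = 19.1
Step 0: 22px
Step 1: 22.0 × 1.152 = 25.3
Step 2: 22.0 × 1.152² = 29.2
Step 3: 22.0 × 1.152³ = 33.6
Step 4: 22.0 × 1.152⁴ = 38.7
Step 5: 22.0 × 1.152⁵ = 44.6
Step 6: 22.0 × 1.152⁶ = 51.4
Step 7: 22.0 × 1.152⁷ = 59.2

19.1px, 22.0px, 25.3px, 29.2px, 33.6px, 38.7px, 44.6px, 51.4px, 59.2px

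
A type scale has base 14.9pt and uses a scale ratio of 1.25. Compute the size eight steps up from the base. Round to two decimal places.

14.9 × 1.25⁸ = 14.9 × 5.96046 ≈ 88.81

88.81pt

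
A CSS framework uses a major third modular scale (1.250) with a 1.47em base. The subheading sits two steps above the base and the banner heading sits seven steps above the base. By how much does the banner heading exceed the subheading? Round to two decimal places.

4.71em

Step 2: 1.47 × 1.250² = 2.2969em
Step 7: 1.47 × 1.250⁷ = 7.0095em
Difference: 7.0095 − 2.2969 = 4.7126em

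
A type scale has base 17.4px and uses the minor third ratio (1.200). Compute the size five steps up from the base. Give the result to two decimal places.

Every step multiplies by the scale ratio.
17.4 × 1.200⁵ = 17.4 × 2.48832 ≈ 43.30

43.30px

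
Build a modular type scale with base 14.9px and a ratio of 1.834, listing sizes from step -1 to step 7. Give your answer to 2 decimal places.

Step -1: 14.9 ÷ 1.834 = 8.12
Step 0: 14.9px
Step 1: 14.9 × 1.834 = 27.33
Step 2: 14.9 × 1.834² = 50.12
Step 3: 14.9 × 1.834³ = 91.91
Step 4: 14.9 × 1.834⁴ = 168.57
Step 5: 14.9 × 1.834⁵ = 309.16
Step 6: 14.9 × 1.834⁶ = 567.00
Step 7: 14.9 × 1.834⁷ = 1039.88

8.12px, 14.90px, 27.33px, 50.12px, 91.91px, 168.57px, 309.16px, 567.00px, 1039.88px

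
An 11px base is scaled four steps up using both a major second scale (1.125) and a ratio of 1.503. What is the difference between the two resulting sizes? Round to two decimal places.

Major second: 11.0 × 1.125⁴ = 17.6199px
At 1.503: 11.0 × 1.503⁴ = 56.1343px
Difference: 56.1343 − 17.6199 = 38.5144px

38.51px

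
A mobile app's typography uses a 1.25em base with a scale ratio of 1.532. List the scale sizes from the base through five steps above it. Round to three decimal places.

1.250em, 1.915em, 2.934em, 4.495em, 6.886em, 10.549em

Step 0: 1.25em
Step 1: 1.25 × 1.532 = 1.915
Step 2: 1.25 × 1.532² = 2.934
Step 3: 1.25 × 1.532³ = 4.495
Step 4: 1.25 × 1.532⁴ = 6.886
Step 5: 1.25 × 1.532⁵ = 10.549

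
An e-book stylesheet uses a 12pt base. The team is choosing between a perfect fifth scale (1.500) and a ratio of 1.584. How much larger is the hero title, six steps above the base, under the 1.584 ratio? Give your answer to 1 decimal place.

52.9pt

Perfect fifth: 12.0 × 1.500⁶ = 136.688pt
At 1.584: 12.0 × 1.584⁶ = 189.545pt
Difference: 189.545 − 136.688 = 52.857pt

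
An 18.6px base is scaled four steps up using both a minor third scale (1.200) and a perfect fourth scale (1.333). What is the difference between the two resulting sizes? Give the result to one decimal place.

Minor third: 18.6 × 1.200⁴ = 38.569px
Perfect fourth: 18.6 × 1.333⁴ = 58.726px
Difference: 58.726 − 38.569 = 20.157px

20.2px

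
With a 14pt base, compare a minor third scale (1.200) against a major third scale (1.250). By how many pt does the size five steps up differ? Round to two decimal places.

Minor third: 14.0 × 1.200⁵ = 34.8365pt
Major third: 14.0 × 1.250⁵ = 42.7246pt
Difference: 42.7246 − 34.8365 = 7.8881pt

7.89pt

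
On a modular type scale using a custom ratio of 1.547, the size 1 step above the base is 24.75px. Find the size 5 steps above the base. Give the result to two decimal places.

24.75 × 1.547⁴ = 24.75 × 5.72745 ≈ 141.754

141.75px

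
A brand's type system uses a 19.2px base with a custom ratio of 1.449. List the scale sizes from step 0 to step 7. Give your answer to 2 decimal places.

Step 0: 19.2px
Step 1: 19.2 × 1.449 = 27.82
Step 2: 19.2 × 1.449² = 40.31
Step 3: 19.2 × 1.449³ = 58.41
Step 4: 19.2 × 1.449⁴ = 84.64
Step 5: 19.2 × 1.449⁵ = 122.64
Step 6: 19.2 × 1.449⁶ = 177.71
Step 7: 19.2 × 1.449⁷ = 257.50

19.20px, 27.82px, 40.31px, 58.41px, 84.64px, 122.64px, 177.71px, 257.50px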